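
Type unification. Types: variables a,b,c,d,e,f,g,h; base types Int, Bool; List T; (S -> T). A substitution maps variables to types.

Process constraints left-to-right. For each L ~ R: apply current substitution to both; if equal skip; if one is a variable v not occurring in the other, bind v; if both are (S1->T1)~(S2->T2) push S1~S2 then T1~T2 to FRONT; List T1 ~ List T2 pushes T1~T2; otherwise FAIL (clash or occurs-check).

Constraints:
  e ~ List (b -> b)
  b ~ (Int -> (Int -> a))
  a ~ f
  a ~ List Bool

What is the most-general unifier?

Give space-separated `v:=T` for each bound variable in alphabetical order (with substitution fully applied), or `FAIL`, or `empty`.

step 1: unify e ~ List (b -> b)  [subst: {-} | 3 pending]
  bind e := List (b -> b)
step 2: unify b ~ (Int -> (Int -> a))  [subst: {e:=List (b -> b)} | 2 pending]
  bind b := (Int -> (Int -> a))
step 3: unify a ~ f  [subst: {e:=List (b -> b), b:=(Int -> (Int -> a))} | 1 pending]
  bind a := f
step 4: unify f ~ List Bool  [subst: {e:=List (b -> b), b:=(Int -> (Int -> a)), a:=f} | 0 pending]
  bind f := List Bool

Answer: a:=List Bool b:=(Int -> (Int -> List Bool)) e:=List ((Int -> (Int -> List Bool)) -> (Int -> (Int -> List Bool))) f:=List Bool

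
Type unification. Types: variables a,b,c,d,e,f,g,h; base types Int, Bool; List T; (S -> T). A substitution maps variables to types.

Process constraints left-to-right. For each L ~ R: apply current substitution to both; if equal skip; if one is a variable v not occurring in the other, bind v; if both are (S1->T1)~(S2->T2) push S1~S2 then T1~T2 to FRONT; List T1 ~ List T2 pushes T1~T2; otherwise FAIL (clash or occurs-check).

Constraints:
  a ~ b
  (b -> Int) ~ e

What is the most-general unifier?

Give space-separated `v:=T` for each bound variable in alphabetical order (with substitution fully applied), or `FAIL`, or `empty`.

Answer: a:=b e:=(b -> Int)

Derivation:
step 1: unify a ~ b  [subst: {-} | 1 pending]
  bind a := b
step 2: unify (b -> Int) ~ e  [subst: {a:=b} | 0 pending]
  bind e := (b -> Int)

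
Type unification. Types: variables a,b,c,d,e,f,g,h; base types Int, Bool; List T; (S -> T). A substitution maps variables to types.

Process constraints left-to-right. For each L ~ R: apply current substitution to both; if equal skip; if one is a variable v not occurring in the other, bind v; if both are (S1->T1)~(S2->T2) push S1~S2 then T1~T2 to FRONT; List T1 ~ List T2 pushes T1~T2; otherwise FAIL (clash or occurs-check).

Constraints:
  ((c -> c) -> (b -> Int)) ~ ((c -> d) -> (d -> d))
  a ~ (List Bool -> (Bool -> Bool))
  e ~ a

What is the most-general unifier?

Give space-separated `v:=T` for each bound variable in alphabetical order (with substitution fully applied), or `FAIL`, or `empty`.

Answer: a:=(List Bool -> (Bool -> Bool)) b:=Int c:=Int d:=Int e:=(List Bool -> (Bool -> Bool))

Derivation:
step 1: unify ((c -> c) -> (b -> Int)) ~ ((c -> d) -> (d -> d))  [subst: {-} | 2 pending]
  -> decompose arrow: push (c -> c)~(c -> d), (b -> Int)~(d -> d)
step 2: unify (c -> c) ~ (c -> d)  [subst: {-} | 3 pending]
  -> decompose arrow: push c~c, c~d
step 3: unify c ~ c  [subst: {-} | 4 pending]
  -> identical, skip
step 4: unify c ~ d  [subst: {-} | 3 pending]
  bind c := d
step 5: unify (b -> Int) ~ (d -> d)  [subst: {c:=d} | 2 pending]
  -> decompose arrow: push b~d, Int~d
step 6: unify b ~ d  [subst: {c:=d} | 3 pending]
  bind b := d
step 7: unify Int ~ d  [subst: {c:=d, b:=d} | 2 pending]
  bind d := Int
step 8: unify a ~ (List Bool -> (Bool -> Bool))  [subst: {c:=d, b:=d, d:=Int} | 1 pending]
  bind a := (List Bool -> (Bool -> Bool))
step 9: unify e ~ (List Bool -> (Bool -> Bool))  [subst: {c:=d, b:=d, d:=Int, a:=(List Bool -> (Bool -> Bool))} | 0 pending]
  bind e := (List Bool -> (Bool -> Bool))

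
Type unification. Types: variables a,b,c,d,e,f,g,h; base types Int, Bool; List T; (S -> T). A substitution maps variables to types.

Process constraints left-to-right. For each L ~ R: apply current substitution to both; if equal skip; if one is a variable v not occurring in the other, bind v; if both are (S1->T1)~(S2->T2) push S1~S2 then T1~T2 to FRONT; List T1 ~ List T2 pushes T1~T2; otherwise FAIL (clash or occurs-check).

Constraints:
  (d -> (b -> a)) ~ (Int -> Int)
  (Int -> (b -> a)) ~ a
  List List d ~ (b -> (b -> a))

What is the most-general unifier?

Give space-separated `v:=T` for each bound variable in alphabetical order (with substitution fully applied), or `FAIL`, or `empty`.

step 1: unify (d -> (b -> a)) ~ (Int -> Int)  [subst: {-} | 2 pending]
  -> decompose arrow: push d~Int, (b -> a)~Int
step 2: unify d ~ Int  [subst: {-} | 3 pending]
  bind d := Int
step 3: unify (b -> a) ~ Int  [subst: {d:=Int} | 2 pending]
  clash: (b -> a) vs Int

Answer: FAIL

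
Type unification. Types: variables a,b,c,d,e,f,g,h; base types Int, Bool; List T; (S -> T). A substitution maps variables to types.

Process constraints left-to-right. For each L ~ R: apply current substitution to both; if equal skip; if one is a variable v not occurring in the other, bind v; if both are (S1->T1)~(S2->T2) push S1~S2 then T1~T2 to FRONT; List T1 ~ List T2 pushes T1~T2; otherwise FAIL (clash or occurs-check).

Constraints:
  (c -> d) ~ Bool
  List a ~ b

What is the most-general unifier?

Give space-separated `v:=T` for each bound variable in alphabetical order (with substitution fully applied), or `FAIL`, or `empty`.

step 1: unify (c -> d) ~ Bool  [subst: {-} | 1 pending]
  clash: (c -> d) vs Bool

Answer: FAIL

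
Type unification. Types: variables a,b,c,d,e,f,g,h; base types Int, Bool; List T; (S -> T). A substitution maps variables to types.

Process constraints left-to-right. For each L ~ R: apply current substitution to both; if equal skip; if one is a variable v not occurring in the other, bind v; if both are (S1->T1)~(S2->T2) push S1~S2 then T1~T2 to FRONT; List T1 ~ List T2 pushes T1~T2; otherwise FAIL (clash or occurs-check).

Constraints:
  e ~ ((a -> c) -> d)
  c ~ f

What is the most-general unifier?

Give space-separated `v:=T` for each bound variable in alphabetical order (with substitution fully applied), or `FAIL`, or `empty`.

step 1: unify e ~ ((a -> c) -> d)  [subst: {-} | 1 pending]
  bind e := ((a -> c) -> d)
step 2: unify c ~ f  [subst: {e:=((a -> c) -> d)} | 0 pending]
  bind c := f

Answer: c:=f e:=((a -> f) -> d)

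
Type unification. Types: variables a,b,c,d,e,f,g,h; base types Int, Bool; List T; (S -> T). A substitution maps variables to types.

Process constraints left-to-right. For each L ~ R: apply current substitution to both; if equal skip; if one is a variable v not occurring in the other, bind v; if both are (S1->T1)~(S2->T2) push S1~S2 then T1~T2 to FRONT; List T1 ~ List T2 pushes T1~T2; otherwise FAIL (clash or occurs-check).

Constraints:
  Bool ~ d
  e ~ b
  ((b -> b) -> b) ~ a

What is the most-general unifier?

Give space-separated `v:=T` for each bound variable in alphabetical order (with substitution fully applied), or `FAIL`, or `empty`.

Answer: a:=((b -> b) -> b) d:=Bool e:=b

Derivation:
step 1: unify Bool ~ d  [subst: {-} | 2 pending]
  bind d := Bool
step 2: unify e ~ b  [subst: {d:=Bool} | 1 pending]
  bind e := b
step 3: unify ((b -> b) -> b) ~ a  [subst: {d:=Bool, e:=b} | 0 pending]
  bind a := ((b -> b) -> b)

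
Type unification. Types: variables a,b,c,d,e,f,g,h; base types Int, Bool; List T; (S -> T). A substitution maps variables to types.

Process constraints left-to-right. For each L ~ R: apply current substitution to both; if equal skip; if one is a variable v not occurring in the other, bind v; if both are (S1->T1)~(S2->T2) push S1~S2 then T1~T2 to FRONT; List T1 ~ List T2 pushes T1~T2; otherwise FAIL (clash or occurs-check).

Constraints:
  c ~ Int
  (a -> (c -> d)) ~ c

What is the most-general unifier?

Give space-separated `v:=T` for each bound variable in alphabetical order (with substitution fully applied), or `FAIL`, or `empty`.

step 1: unify c ~ Int  [subst: {-} | 1 pending]
  bind c := Int
step 2: unify (a -> (Int -> d)) ~ Int  [subst: {c:=Int} | 0 pending]
  clash: (a -> (Int -> d)) vs Int

Answer: FAIL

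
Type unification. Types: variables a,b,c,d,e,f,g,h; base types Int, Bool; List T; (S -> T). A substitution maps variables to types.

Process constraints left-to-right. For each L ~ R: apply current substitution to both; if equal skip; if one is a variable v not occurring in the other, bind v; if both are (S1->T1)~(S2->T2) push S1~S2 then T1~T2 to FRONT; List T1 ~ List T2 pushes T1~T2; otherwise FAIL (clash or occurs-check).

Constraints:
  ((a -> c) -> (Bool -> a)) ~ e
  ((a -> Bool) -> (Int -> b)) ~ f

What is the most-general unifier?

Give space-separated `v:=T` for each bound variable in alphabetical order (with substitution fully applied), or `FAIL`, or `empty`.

Answer: e:=((a -> c) -> (Bool -> a)) f:=((a -> Bool) -> (Int -> b))

Derivation:
step 1: unify ((a -> c) -> (Bool -> a)) ~ e  [subst: {-} | 1 pending]
  bind e := ((a -> c) -> (Bool -> a))
step 2: unify ((a -> Bool) -> (Int -> b)) ~ f  [subst: {e:=((a -> c) -> (Bool -> a))} | 0 pending]
  bind f := ((a -> Bool) -> (Int -> b))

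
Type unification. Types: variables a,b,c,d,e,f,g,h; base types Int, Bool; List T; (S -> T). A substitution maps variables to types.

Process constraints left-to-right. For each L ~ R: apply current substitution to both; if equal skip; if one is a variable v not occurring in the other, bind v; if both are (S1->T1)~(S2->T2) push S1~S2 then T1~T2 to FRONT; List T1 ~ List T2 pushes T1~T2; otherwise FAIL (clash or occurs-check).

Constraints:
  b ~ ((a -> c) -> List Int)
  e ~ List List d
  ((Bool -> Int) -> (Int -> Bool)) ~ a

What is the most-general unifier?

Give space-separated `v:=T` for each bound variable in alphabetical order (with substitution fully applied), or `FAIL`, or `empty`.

Answer: a:=((Bool -> Int) -> (Int -> Bool)) b:=((((Bool -> Int) -> (Int -> Bool)) -> c) -> List Int) e:=List List d

Derivation:
step 1: unify b ~ ((a -> c) -> List Int)  [subst: {-} | 2 pending]
  bind b := ((a -> c) -> List Int)
step 2: unify e ~ List List d  [subst: {b:=((a -> c) -> List Int)} | 1 pending]
  bind e := List List d
step 3: unify ((Bool -> Int) -> (Int -> Bool)) ~ a  [subst: {b:=((a -> c) -> List Int), e:=List List d} | 0 pending]
  bind a := ((Bool -> Int) -> (Int -> Bool))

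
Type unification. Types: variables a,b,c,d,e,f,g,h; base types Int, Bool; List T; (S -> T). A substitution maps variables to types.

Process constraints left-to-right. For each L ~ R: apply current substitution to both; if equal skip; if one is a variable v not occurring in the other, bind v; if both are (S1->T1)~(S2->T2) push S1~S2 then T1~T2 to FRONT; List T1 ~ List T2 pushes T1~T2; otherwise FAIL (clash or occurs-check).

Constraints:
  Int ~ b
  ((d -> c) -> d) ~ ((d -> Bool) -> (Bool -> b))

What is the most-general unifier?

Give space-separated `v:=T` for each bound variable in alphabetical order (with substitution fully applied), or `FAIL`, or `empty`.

step 1: unify Int ~ b  [subst: {-} | 1 pending]
  bind b := Int
step 2: unify ((d -> c) -> d) ~ ((d -> Bool) -> (Bool -> Int))  [subst: {b:=Int} | 0 pending]
  -> decompose arrow: push (d -> c)~(d -> Bool), d~(Bool -> Int)
step 3: unify (d -> c) ~ (d -> Bool)  [subst: {b:=Int} | 1 pending]
  -> decompose arrow: push d~d, c~Bool
step 4: unify d ~ d  [subst: {b:=Int} | 2 pending]
  -> identical, skip
step 5: unify c ~ Bool  [subst: {b:=Int} | 1 pending]
  bind c := Bool
step 6: unify d ~ (Bool -> Int)  [subst: {b:=Int, c:=Bool} | 0 pending]
  bind d := (Bool -> Int)

Answer: b:=Int c:=Bool d:=(Bool -> Int)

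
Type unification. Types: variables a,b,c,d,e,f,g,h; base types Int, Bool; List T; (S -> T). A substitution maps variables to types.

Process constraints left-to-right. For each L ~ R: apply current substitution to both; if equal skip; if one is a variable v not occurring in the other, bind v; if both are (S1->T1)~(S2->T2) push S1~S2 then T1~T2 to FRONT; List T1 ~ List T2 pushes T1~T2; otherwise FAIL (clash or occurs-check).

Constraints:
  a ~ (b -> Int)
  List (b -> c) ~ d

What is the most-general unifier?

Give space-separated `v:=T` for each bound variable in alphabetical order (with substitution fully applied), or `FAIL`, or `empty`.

Answer: a:=(b -> Int) d:=List (b -> c)

Derivation:
step 1: unify a ~ (b -> Int)  [subst: {-} | 1 pending]
  bind a := (b -> Int)
step 2: unify List (b -> c) ~ d  [subst: {a:=(b -> Int)} | 0 pending]
  bind d := List (b -> c)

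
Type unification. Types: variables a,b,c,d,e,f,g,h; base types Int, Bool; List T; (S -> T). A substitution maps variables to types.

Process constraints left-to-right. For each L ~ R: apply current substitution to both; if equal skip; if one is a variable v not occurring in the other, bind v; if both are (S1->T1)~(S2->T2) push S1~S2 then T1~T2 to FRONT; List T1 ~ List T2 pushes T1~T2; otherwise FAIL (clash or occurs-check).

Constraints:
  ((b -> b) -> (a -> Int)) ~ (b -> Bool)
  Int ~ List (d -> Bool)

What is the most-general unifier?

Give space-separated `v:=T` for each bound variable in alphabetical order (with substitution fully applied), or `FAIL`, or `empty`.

step 1: unify ((b -> b) -> (a -> Int)) ~ (b -> Bool)  [subst: {-} | 1 pending]
  -> decompose arrow: push (b -> b)~b, (a -> Int)~Bool
step 2: unify (b -> b) ~ b  [subst: {-} | 2 pending]
  occurs-check fail

Answer: FAIL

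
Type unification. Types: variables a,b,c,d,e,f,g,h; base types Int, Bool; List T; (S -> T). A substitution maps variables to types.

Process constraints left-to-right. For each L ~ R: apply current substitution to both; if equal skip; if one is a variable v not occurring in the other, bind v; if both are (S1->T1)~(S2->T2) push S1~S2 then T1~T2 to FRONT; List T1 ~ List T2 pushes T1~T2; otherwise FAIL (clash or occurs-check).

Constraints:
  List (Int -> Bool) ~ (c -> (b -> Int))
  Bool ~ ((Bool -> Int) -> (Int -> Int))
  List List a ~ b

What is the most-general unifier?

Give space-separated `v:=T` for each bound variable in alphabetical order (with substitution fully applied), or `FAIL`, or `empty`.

step 1: unify List (Int -> Bool) ~ (c -> (b -> Int))  [subst: {-} | 2 pending]
  clash: List (Int -> Bool) vs (c -> (b -> Int))

Answer: FAIL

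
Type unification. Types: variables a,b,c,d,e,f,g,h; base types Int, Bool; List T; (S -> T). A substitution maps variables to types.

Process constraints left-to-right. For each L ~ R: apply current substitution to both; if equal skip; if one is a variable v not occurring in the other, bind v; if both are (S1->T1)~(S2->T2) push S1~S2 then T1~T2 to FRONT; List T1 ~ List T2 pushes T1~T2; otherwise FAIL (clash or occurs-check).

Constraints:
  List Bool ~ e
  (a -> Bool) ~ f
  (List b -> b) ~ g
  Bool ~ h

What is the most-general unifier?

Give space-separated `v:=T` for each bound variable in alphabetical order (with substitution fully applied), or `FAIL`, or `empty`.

step 1: unify List Bool ~ e  [subst: {-} | 3 pending]
  bind e := List Bool
step 2: unify (a -> Bool) ~ f  [subst: {e:=List Bool} | 2 pending]
  bind f := (a -> Bool)
step 3: unify (List b -> b) ~ g  [subst: {e:=List Bool, f:=(a -> Bool)} | 1 pending]
  bind g := (List b -> b)
step 4: unify Bool ~ h  [subst: {e:=List Bool, f:=(a -> Bool), g:=(List b -> b)} | 0 pending]
  bind h := Bool

Answer: e:=List Bool f:=(a -> Bool) g:=(List b -> b) h:=Bool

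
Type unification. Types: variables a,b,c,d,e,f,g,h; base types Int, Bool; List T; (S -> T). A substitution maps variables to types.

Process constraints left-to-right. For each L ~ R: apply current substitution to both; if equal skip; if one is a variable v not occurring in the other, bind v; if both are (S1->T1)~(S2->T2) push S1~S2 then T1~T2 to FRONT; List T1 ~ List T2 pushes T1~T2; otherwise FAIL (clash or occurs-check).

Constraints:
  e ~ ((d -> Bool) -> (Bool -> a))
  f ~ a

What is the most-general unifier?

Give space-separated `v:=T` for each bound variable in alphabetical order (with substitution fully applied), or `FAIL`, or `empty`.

Answer: e:=((d -> Bool) -> (Bool -> a)) f:=a

Derivation:
step 1: unify e ~ ((d -> Bool) -> (Bool -> a))  [subst: {-} | 1 pending]
  bind e := ((d -> Bool) -> (Bool -> a))
step 2: unify f ~ a  [subst: {e:=((d -> Bool) -> (Bool -> a))} | 0 pending]
  bind f := a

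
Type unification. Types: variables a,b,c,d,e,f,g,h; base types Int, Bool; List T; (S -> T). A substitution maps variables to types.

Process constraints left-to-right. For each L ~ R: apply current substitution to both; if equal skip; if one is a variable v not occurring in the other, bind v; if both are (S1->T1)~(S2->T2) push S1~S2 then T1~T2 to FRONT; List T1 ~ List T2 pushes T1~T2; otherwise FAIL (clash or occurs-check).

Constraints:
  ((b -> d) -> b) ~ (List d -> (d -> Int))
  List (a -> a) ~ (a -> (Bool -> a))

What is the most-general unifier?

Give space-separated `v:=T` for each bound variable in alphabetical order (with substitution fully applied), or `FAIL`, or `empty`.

step 1: unify ((b -> d) -> b) ~ (List d -> (d -> Int))  [subst: {-} | 1 pending]
  -> decompose arrow: push (b -> d)~List d, b~(d -> Int)
step 2: unify (b -> d) ~ List d  [subst: {-} | 2 pending]
  clash: (b -> d) vs List d

Answer: FAIL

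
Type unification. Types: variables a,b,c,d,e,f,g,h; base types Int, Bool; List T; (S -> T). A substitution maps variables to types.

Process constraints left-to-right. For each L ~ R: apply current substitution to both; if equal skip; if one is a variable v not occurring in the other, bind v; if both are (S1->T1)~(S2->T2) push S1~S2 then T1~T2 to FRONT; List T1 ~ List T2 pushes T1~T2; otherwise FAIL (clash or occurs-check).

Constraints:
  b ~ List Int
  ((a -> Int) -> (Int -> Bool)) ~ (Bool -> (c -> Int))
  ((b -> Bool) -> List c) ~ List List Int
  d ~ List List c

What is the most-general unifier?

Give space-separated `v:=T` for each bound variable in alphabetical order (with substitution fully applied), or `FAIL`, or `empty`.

Answer: FAIL

Derivation:
step 1: unify b ~ List Int  [subst: {-} | 3 pending]
  bind b := List Int
step 2: unify ((a -> Int) -> (Int -> Bool)) ~ (Bool -> (c -> Int))  [subst: {b:=List Int} | 2 pending]
  -> decompose arrow: push (a -> Int)~Bool, (Int -> Bool)~(c -> Int)
step 3: unify (a -> Int) ~ Bool  [subst: {b:=List Int} | 3 pending]
  clash: (a -> Int) vs Bool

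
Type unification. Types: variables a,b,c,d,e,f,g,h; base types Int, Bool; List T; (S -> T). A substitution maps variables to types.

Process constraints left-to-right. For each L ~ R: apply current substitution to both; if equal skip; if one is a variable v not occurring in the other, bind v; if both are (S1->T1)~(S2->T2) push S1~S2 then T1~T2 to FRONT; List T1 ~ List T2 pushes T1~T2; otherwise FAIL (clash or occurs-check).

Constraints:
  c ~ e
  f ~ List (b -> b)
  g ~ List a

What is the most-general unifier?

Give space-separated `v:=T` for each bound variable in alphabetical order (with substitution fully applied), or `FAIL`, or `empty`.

step 1: unify c ~ e  [subst: {-} | 2 pending]
  bind c := e
step 2: unify f ~ List (b -> b)  [subst: {c:=e} | 1 pending]
  bind f := List (b -> b)
step 3: unify g ~ List a  [subst: {c:=e, f:=List (b -> b)} | 0 pending]
  bind g := List a

Answer: c:=e f:=List (b -> b) g:=List a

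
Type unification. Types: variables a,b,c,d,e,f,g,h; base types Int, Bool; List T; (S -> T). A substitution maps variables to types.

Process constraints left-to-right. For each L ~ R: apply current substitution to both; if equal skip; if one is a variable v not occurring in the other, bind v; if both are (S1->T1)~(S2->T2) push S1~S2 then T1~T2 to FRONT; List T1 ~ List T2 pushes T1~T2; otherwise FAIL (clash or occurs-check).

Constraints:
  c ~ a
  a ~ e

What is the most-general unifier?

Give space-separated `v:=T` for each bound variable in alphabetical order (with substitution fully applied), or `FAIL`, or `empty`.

step 1: unify c ~ a  [subst: {-} | 1 pending]
  bind c := a
step 2: unify a ~ e  [subst: {c:=a} | 0 pending]
  bind a := e

Answer: a:=e c:=e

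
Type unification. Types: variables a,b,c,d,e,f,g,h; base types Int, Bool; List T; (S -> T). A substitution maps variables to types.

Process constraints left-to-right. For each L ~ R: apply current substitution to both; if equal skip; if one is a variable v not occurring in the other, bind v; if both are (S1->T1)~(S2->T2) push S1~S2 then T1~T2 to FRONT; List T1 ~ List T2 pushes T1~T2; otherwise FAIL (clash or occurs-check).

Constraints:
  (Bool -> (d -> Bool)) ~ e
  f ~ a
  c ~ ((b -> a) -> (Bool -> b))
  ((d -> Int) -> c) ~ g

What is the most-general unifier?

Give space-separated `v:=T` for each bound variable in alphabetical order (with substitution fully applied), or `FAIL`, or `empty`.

step 1: unify (Bool -> (d -> Bool)) ~ e  [subst: {-} | 3 pending]
  bind e := (Bool -> (d -> Bool))
step 2: unify f ~ a  [subst: {e:=(Bool -> (d -> Bool))} | 2 pending]
  bind f := a
step 3: unify c ~ ((b -> a) -> (Bool -> b))  [subst: {e:=(Bool -> (d -> Bool)), f:=a} | 1 pending]
  bind c := ((b -> a) -> (Bool -> b))
step 4: unify ((d -> Int) -> ((b -> a) -> (Bool -> b))) ~ g  [subst: {e:=(Bool -> (d -> Bool)), f:=a, c:=((b -> a) -> (Bool -> b))} | 0 pending]
  bind g := ((d -> Int) -> ((b -> a) -> (Bool -> b)))

Answer: c:=((b -> a) -> (Bool -> b)) e:=(Bool -> (d -> Bool)) f:=a g:=((d -> Int) -> ((b -> a) -> (Bool -> b)))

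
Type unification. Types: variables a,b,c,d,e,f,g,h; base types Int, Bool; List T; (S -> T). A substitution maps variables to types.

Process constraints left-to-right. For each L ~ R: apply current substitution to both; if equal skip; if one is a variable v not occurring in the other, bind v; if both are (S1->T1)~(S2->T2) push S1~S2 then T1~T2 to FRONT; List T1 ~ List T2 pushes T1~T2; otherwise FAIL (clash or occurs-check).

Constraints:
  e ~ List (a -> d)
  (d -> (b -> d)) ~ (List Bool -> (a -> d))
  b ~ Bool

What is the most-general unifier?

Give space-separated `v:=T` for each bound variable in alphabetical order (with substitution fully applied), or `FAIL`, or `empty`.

step 1: unify e ~ List (a -> d)  [subst: {-} | 2 pending]
  bind e := List (a -> d)
step 2: unify (d -> (b -> d)) ~ (List Bool -> (a -> d))  [subst: {e:=List (a -> d)} | 1 pending]
  -> decompose arrow: push d~List Bool, (b -> d)~(a -> d)
step 3: unify d ~ List Bool  [subst: {e:=List (a -> d)} | 2 pending]
  bind d := List Bool
step 4: unify (b -> List Bool) ~ (a -> List Bool)  [subst: {e:=List (a -> d), d:=List Bool} | 1 pending]
  -> decompose arrow: push b~a, List Bool~List Bool
step 5: unify b ~ a  [subst: {e:=List (a -> d), d:=List Bool} | 2 pending]
  bind b := a
step 6: unify List Bool ~ List Bool  [subst: {e:=List (a -> d), d:=List Bool, b:=a} | 1 pending]
  -> identical, skip
step 7: unify a ~ Bool  [subst: {e:=List (a -> d), d:=List Bool, b:=a} | 0 pending]
  bind a := Bool

Answer: a:=Bool b:=Bool d:=List Bool e:=List (Bool -> List Bool)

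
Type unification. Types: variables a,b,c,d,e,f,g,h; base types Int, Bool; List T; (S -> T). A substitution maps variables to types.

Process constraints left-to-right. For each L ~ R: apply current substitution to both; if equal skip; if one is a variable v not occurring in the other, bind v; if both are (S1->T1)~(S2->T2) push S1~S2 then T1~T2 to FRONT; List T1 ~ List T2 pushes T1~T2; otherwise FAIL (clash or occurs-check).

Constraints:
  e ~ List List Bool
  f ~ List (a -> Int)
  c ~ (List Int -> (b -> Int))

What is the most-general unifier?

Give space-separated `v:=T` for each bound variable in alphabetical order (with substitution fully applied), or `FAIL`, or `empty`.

Answer: c:=(List Int -> (b -> Int)) e:=List List Bool f:=List (a -> Int)

Derivation:
step 1: unify e ~ List List Bool  [subst: {-} | 2 pending]
  bind e := List List Bool
step 2: unify f ~ List (a -> Int)  [subst: {e:=List List Bool} | 1 pending]
  bind f := List (a -> Int)
step 3: unify c ~ (List Int -> (b -> Int))  [subst: {e:=List List Bool, f:=List (a -> Int)} | 0 pending]
  bind c := (List Int -> (b -> Int))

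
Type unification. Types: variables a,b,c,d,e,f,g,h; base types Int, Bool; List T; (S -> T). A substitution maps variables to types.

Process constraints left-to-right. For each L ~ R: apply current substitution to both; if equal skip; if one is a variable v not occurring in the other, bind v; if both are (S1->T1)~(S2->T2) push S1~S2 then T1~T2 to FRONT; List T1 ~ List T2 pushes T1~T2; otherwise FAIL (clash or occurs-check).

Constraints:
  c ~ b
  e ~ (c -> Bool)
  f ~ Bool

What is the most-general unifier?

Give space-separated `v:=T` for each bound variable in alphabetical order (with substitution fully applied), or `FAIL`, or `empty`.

step 1: unify c ~ b  [subst: {-} | 2 pending]
  bind c := b
step 2: unify e ~ (b -> Bool)  [subst: {c:=b} | 1 pending]
  bind e := (b -> Bool)
step 3: unify f ~ Bool  [subst: {c:=b, e:=(b -> Bool)} | 0 pending]
  bind f := Bool

Answer: c:=b e:=(b -> Bool) f:=Bool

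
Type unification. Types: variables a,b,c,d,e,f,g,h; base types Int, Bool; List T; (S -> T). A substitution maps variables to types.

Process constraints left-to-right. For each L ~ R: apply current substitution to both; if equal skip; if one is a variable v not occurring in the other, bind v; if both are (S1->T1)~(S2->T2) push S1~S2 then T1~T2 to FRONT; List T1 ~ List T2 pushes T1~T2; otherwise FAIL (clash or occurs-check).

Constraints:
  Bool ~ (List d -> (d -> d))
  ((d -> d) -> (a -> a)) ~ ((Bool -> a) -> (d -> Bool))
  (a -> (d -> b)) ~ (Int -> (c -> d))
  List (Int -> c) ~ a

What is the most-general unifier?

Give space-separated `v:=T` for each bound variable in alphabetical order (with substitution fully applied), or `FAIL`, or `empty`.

step 1: unify Bool ~ (List d -> (d -> d))  [subst: {-} | 3 pending]
  clash: Bool vs (List d -> (d -> d))

Answer: FAIL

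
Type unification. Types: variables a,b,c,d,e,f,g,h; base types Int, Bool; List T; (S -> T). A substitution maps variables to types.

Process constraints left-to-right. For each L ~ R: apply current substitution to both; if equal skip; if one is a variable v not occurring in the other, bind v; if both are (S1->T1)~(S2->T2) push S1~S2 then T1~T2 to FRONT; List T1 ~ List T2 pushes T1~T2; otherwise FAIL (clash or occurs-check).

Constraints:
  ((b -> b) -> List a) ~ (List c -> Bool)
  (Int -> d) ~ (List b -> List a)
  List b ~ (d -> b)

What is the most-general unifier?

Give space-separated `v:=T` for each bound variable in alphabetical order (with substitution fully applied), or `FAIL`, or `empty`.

step 1: unify ((b -> b) -> List a) ~ (List c -> Bool)  [subst: {-} | 2 pending]
  -> decompose arrow: push (b -> b)~List c, List a~Bool
step 2: unify (b -> b) ~ List c  [subst: {-} | 3 pending]
  clash: (b -> b) vs List c

Answer: FAIL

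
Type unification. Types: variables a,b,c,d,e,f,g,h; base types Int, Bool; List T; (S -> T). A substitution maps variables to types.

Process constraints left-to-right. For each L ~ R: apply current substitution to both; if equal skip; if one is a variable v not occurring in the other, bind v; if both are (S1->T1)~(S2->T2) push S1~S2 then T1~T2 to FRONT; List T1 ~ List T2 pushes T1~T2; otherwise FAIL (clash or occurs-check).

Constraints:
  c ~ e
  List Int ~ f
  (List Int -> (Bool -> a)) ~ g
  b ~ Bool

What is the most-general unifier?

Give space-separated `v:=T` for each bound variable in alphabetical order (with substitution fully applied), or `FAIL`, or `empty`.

step 1: unify c ~ e  [subst: {-} | 3 pending]
  bind c := e
step 2: unify List Int ~ f  [subst: {c:=e} | 2 pending]
  bind f := List Int
step 3: unify (List Int -> (Bool -> a)) ~ g  [subst: {c:=e, f:=List Int} | 1 pending]
  bind g := (List Int -> (Bool -> a))
step 4: unify b ~ Bool  [subst: {c:=e, f:=List Int, g:=(List Int -> (Bool -> a))} | 0 pending]
  bind b := Bool

Answer: b:=Bool c:=e f:=List Int g:=(List Int -> (Bool -> a))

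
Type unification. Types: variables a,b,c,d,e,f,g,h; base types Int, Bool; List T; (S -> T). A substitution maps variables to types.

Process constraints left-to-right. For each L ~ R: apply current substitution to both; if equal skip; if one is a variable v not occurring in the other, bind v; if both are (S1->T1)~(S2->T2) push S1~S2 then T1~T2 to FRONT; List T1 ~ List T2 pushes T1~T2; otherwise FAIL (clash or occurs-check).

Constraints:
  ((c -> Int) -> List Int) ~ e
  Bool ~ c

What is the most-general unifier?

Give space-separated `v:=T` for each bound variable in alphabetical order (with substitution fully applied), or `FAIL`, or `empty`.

Answer: c:=Bool e:=((Bool -> Int) -> List Int)

Derivation:
step 1: unify ((c -> Int) -> List Int) ~ e  [subst: {-} | 1 pending]
  bind e := ((c -> Int) -> List Int)
step 2: unify Bool ~ c  [subst: {e:=((c -> Int) -> List Int)} | 0 pending]
  bind c := Bool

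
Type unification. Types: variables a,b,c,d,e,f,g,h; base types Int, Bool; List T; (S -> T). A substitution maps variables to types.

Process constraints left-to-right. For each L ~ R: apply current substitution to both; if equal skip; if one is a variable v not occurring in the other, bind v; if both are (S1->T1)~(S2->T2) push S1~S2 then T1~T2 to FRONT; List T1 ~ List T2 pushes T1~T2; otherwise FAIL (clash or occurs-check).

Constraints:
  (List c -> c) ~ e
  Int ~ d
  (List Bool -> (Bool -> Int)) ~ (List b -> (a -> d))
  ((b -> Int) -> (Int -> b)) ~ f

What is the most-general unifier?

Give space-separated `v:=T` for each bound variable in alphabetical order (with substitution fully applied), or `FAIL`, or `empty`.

Answer: a:=Bool b:=Bool d:=Int e:=(List c -> c) f:=((Bool -> Int) -> (Int -> Bool))

Derivation:
step 1: unify (List c -> c) ~ e  [subst: {-} | 3 pending]
  bind e := (List c -> c)
step 2: unify Int ~ d  [subst: {e:=(List c -> c)} | 2 pending]
  bind d := Int
step 3: unify (List Bool -> (Bool -> Int)) ~ (List b -> (a -> Int))  [subst: {e:=(List c -> c), d:=Int} | 1 pending]
  -> decompose arrow: push List Bool~List b, (Bool -> Int)~(a -> Int)
step 4: unify List Bool ~ List b  [subst: {e:=(List c -> c), d:=Int} | 2 pending]
  -> decompose List: push Bool~b
step 5: unify Bool ~ b  [subst: {e:=(List c -> c), d:=Int} | 2 pending]
  bind b := Bool
step 6: unify (Bool -> Int) ~ (a -> Int)  [subst: {e:=(List c -> c), d:=Int, b:=Bool} | 1 pending]
  -> decompose arrow: push Bool~a, Int~Int
step 7: unify Bool ~ a  [subst: {e:=(List c -> c), d:=Int, b:=Bool} | 2 pending]
  bind a := Bool
step 8: unify Int ~ Int  [subst: {e:=(List c -> c), d:=Int, b:=Bool, a:=Bool} | 1 pending]
  -> identical, skip
step 9: unify ((Bool -> Int) -> (Int -> Bool)) ~ f  [subst: {e:=(List c -> c), d:=Int, b:=Bool, a:=Bool} | 0 pending]
  bind f := ((Bool -> Int) -> (Int -> Bool))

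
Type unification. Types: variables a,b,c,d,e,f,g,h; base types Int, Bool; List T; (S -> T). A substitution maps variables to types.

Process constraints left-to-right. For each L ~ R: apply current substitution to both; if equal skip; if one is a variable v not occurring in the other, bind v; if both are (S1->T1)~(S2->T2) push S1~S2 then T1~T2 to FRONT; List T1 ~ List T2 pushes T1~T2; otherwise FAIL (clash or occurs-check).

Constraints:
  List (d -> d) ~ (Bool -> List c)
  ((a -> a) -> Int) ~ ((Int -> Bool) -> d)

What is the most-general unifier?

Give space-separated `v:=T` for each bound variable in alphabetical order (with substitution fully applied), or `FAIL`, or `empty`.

step 1: unify List (d -> d) ~ (Bool -> List c)  [subst: {-} | 1 pending]
  clash: List (d -> d) vs (Bool -> List c)

Answer: FAIL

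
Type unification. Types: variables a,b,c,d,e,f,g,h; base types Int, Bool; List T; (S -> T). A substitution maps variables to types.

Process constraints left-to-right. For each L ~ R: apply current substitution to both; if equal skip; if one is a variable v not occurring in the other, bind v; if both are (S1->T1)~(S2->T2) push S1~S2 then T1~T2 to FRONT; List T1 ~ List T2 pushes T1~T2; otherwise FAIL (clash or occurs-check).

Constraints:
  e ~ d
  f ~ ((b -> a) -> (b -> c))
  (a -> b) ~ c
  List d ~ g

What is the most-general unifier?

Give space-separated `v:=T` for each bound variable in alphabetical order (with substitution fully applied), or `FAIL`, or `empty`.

Answer: c:=(a -> b) e:=d f:=((b -> a) -> (b -> (a -> b))) g:=List d

Derivation:
step 1: unify e ~ d  [subst: {-} | 3 pending]
  bind e := d
step 2: unify f ~ ((b -> a) -> (b -> c))  [subst: {e:=d} | 2 pending]
  bind f := ((b -> a) -> (b -> c))
step 3: unify (a -> b) ~ c  [subst: {e:=d, f:=((b -> a) -> (b -> c))} | 1 pending]
  bind c := (a -> b)
step 4: unify List d ~ g  [subst: {e:=d, f:=((b -> a) -> (b -> c)), c:=(a -> b)} | 0 pending]
  bind g := List d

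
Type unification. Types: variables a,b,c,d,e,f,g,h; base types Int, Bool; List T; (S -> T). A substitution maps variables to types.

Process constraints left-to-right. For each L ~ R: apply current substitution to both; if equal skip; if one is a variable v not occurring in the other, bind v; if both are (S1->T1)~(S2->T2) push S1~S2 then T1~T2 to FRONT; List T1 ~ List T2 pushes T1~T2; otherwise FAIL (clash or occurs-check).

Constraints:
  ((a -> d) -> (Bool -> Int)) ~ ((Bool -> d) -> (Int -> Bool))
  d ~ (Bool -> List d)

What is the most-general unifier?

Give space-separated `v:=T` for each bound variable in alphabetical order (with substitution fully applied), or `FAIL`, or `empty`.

step 1: unify ((a -> d) -> (Bool -> Int)) ~ ((Bool -> d) -> (Int -> Bool))  [subst: {-} | 1 pending]
  -> decompose arrow: push (a -> d)~(Bool -> d), (Bool -> Int)~(Int -> Bool)
step 2: unify (a -> d) ~ (Bool -> d)  [subst: {-} | 2 pending]
  -> decompose arrow: push a~Bool, d~d
step 3: unify a ~ Bool  [subst: {-} | 3 pending]
  bind a := Bool
step 4: unify d ~ d  [subst: {a:=Bool} | 2 pending]
  -> identical, skip
step 5: unify (Bool -> Int) ~ (Int -> Bool)  [subst: {a:=Bool} | 1 pending]
  -> decompose arrow: push Bool~Int, Int~Bool
step 6: unify Bool ~ Int  [subst: {a:=Bool} | 2 pending]
  clash: Bool vs Int

Answer: FAIL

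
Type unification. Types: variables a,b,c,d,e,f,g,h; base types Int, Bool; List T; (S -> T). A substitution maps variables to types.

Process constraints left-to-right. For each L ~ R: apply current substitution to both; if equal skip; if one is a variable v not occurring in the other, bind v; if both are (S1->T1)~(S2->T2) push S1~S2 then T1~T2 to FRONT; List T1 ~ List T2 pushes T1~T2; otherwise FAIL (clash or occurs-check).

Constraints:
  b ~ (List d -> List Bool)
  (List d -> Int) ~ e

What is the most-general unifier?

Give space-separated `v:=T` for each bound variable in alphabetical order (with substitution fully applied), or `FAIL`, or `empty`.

step 1: unify b ~ (List d -> List Bool)  [subst: {-} | 1 pending]
  bind b := (List d -> List Bool)
step 2: unify (List d -> Int) ~ e  [subst: {b:=(List d -> List Bool)} | 0 pending]
  bind e := (List d -> Int)

Answer: b:=(List d -> List Bool) e:=(List d -> Int)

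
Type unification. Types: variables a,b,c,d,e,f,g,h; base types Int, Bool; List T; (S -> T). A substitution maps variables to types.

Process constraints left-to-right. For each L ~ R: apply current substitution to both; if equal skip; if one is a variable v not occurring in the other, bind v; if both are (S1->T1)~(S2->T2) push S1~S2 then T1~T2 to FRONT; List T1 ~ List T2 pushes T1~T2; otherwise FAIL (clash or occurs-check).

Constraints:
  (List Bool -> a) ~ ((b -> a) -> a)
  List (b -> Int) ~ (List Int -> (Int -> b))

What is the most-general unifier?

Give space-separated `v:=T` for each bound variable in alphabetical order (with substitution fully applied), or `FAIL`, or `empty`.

Answer: FAIL

Derivation:
step 1: unify (List Bool -> a) ~ ((b -> a) -> a)  [subst: {-} | 1 pending]
  -> decompose arrow: push List Bool~(b -> a), a~a
step 2: unify List Bool ~ (b -> a)  [subst: {-} | 2 pending]
  clash: List Bool vs (b -> a)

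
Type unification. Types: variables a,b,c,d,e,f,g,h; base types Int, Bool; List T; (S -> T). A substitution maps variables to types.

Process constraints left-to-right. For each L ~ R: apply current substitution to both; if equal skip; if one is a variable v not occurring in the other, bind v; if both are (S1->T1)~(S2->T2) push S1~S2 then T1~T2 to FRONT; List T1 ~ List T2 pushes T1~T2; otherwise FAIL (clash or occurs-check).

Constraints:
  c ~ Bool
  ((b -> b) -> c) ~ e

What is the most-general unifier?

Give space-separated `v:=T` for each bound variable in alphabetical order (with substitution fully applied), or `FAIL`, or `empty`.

Answer: c:=Bool e:=((b -> b) -> Bool)

Derivation:
step 1: unify c ~ Bool  [subst: {-} | 1 pending]
  bind c := Bool
step 2: unify ((b -> b) -> Bool) ~ e  [subst: {c:=Bool} | 0 pending]
  bind e := ((b -> b) -> Bool)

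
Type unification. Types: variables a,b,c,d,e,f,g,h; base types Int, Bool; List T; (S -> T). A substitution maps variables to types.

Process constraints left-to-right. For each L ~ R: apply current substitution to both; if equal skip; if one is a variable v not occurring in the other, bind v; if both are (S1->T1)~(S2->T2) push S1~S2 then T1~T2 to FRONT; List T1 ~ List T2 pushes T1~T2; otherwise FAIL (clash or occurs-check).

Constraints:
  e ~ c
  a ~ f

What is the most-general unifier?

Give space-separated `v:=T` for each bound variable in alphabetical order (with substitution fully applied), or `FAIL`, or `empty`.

step 1: unify e ~ c  [subst: {-} | 1 pending]
  bind e := c
step 2: unify a ~ f  [subst: {e:=c} | 0 pending]
  bind a := f

Answer: a:=f e:=c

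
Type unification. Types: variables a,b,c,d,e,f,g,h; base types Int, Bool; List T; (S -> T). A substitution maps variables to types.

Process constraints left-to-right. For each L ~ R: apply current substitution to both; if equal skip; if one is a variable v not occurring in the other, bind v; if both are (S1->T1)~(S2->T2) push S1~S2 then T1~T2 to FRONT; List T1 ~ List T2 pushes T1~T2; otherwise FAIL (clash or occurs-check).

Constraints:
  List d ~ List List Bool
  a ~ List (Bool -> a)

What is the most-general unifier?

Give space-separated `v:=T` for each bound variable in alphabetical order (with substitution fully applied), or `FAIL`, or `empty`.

Answer: FAIL

Derivation:
step 1: unify List d ~ List List Bool  [subst: {-} | 1 pending]
  -> decompose List: push d~List Bool
step 2: unify d ~ List Bool  [subst: {-} | 1 pending]
  bind d := List Bool
step 3: unify a ~ List (Bool -> a)  [subst: {d:=List Bool} | 0 pending]
  occurs-check fail: a in List (Bool -> a)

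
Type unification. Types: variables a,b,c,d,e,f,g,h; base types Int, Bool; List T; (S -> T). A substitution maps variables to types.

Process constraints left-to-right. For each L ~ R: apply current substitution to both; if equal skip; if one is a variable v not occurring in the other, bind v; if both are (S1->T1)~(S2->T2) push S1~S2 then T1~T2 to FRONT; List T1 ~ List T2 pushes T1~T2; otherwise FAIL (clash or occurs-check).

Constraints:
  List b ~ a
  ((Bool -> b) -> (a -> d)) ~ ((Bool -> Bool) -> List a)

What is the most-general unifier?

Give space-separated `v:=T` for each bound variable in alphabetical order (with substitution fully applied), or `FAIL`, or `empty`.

Answer: FAIL

Derivation:
step 1: unify List b ~ a  [subst: {-} | 1 pending]
  bind a := List b
step 2: unify ((Bool -> b) -> (List b -> d)) ~ ((Bool -> Bool) -> List List b)  [subst: {a:=List b} | 0 pending]
  -> decompose arrow: push (Bool -> b)~(Bool -> Bool), (List b -> d)~List List b
step 3: unify (Bool -> b) ~ (Bool -> Bool)  [subst: {a:=List b} | 1 pending]
  -> decompose arrow: push Bool~Bool, b~Bool
step 4: unify Bool ~ Bool  [subst: {a:=List b} | 2 pending]
  -> identical, skip
step 5: unify b ~ Bool  [subst: {a:=List b} | 1 pending]
  bind b := Bool
step 6: unify (List Bool -> d) ~ List List Bool  [subst: {a:=List b, b:=Bool} | 0 pending]
  clash: (List Bool -> d) vs List List Bool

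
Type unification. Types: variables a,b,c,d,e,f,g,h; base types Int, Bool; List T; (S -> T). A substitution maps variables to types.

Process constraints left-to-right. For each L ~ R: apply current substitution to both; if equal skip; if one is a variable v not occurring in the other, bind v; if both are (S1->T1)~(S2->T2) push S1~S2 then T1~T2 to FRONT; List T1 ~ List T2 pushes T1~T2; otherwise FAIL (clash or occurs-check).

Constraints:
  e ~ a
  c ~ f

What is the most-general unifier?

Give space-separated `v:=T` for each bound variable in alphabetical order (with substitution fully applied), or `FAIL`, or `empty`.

Answer: c:=f e:=a

Derivation:
step 1: unify e ~ a  [subst: {-} | 1 pending]
  bind e := a
step 2: unify c ~ f  [subst: {e:=a} | 0 pending]
  bind c := f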